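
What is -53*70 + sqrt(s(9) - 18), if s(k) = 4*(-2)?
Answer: -3710 + I*sqrt(26) ≈ -3710.0 + 5.099*I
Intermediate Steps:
s(k) = -8
-53*70 + sqrt(s(9) - 18) = -53*70 + sqrt(-8 - 18) = -3710 + sqrt(-26) = -3710 + I*sqrt(26)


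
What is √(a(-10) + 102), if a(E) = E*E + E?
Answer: 8*√3 ≈ 13.856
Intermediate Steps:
a(E) = E + E² (a(E) = E² + E = E + E²)
√(a(-10) + 102) = √(-10*(1 - 10) + 102) = √(-10*(-9) + 102) = √(90 + 102) = √192 = 8*√3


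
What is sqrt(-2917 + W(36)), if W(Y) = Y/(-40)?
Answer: I*sqrt(291790)/10 ≈ 54.018*I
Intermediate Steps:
W(Y) = -Y/40 (W(Y) = Y*(-1/40) = -Y/40)
sqrt(-2917 + W(36)) = sqrt(-2917 - 1/40*36) = sqrt(-2917 - 9/10) = sqrt(-29179/10) = I*sqrt(291790)/10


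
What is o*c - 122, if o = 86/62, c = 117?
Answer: 1249/31 ≈ 40.290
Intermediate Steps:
o = 43/31 (o = 86*(1/62) = 43/31 ≈ 1.3871)
o*c - 122 = (43/31)*117 - 122 = 5031/31 - 122 = 1249/31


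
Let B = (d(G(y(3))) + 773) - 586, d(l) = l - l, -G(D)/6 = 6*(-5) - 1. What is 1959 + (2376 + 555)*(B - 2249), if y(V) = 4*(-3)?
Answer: -6041763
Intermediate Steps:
y(V) = -12
G(D) = 186 (G(D) = -6*(6*(-5) - 1) = -6*(-30 - 1) = -6*(-31) = 186)
d(l) = 0
B = 187 (B = (0 + 773) - 586 = 773 - 586 = 187)
1959 + (2376 + 555)*(B - 2249) = 1959 + (2376 + 555)*(187 - 2249) = 1959 + 2931*(-2062) = 1959 - 6043722 = -6041763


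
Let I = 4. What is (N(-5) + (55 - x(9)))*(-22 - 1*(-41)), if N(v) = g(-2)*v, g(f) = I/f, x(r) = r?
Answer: 1064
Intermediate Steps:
g(f) = 4/f
N(v) = -2*v (N(v) = (4/(-2))*v = (4*(-1/2))*v = -2*v)
(N(-5) + (55 - x(9)))*(-22 - 1*(-41)) = (-2*(-5) + (55 - 1*9))*(-22 - 1*(-41)) = (10 + (55 - 9))*(-22 + 41) = (10 + 46)*19 = 56*19 = 1064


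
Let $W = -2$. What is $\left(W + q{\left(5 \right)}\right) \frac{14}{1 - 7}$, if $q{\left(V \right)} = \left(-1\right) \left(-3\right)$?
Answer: $- \frac{7}{3} \approx -2.3333$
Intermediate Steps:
$q{\left(V \right)} = 3$
$\left(W + q{\left(5 \right)}\right) \frac{14}{1 - 7} = \left(-2 + 3\right) \frac{14}{1 - 7} = 1 \frac{14}{1 - 7} = 1 \frac{14}{-6} = 1 \cdot 14 \left(- \frac{1}{6}\right) = 1 \left(- \frac{7}{3}\right) = - \frac{7}{3}$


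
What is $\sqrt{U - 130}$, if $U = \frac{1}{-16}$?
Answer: $\frac{i \sqrt{2081}}{4} \approx 11.404 i$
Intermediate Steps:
$U = - \frac{1}{16} \approx -0.0625$
$\sqrt{U - 130} = \sqrt{- \frac{1}{16} - 130} = \sqrt{- \frac{2081}{16}} = \frac{i \sqrt{2081}}{4}$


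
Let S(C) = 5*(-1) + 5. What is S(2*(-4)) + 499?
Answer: 499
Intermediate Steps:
S(C) = 0 (S(C) = -5 + 5 = 0)
S(2*(-4)) + 499 = 0 + 499 = 499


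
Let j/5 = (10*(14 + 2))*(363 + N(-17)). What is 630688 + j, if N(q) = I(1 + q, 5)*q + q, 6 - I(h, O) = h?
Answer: 608288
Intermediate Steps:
I(h, O) = 6 - h
N(q) = q + q*(5 - q) (N(q) = (6 - (1 + q))*q + q = (6 + (-1 - q))*q + q = (5 - q)*q + q = q*(5 - q) + q = q + q*(5 - q))
j = -22400 (j = 5*((10*(14 + 2))*(363 - 17*(6 - 1*(-17)))) = 5*((10*16)*(363 - 17*(6 + 17))) = 5*(160*(363 - 17*23)) = 5*(160*(363 - 391)) = 5*(160*(-28)) = 5*(-4480) = -22400)
630688 + j = 630688 - 22400 = 608288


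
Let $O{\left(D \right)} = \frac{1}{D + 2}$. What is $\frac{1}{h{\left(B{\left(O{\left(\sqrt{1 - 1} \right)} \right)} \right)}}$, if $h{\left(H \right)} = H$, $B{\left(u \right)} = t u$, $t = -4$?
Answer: $- \frac{1}{2} \approx -0.5$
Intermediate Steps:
$O{\left(D \right)} = \frac{1}{2 + D}$
$B{\left(u \right)} = - 4 u$
$\frac{1}{h{\left(B{\left(O{\left(\sqrt{1 - 1} \right)} \right)} \right)}} = \frac{1}{\left(-4\right) \frac{1}{2 + \sqrt{1 - 1}}} = \frac{1}{\left(-4\right) \frac{1}{2 + \sqrt{0}}} = \frac{1}{\left(-4\right) \frac{1}{2 + 0}} = \frac{1}{\left(-4\right) \frac{1}{2}} = \frac{1}{-2} = - \frac{1}{2}$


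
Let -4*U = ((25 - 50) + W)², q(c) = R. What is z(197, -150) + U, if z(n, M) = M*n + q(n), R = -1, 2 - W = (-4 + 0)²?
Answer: -119725/4 ≈ -29931.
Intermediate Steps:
W = -14 (W = 2 - (-4 + 0)² = 2 - 1*(-4)² = 2 - 1*16 = 2 - 16 = -14)
q(c) = -1
z(n, M) = -1 + M*n (z(n, M) = M*n - 1 = -1 + M*n)
U = -1521/4 (U = -((25 - 50) - 14)²/4 = -(-25 - 14)²/4 = -¼*(-39)² = -¼*1521 = -1521/4 ≈ -380.25)
z(197, -150) + U = (-1 - 150*197) - 1521/4 = (-1 - 29550) - 1521/4 = -29551 - 1521/4 = -119725/4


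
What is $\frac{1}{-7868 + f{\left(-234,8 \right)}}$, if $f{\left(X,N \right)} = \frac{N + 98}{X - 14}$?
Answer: $- \frac{124}{975685} \approx -0.00012709$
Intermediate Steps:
$f{\left(X,N \right)} = \frac{98 + N}{-14 + X}$
$\frac{1}{-7868 + f{\left(-234,8 \right)}} = \frac{1}{-7868 + \frac{98 + 8}{-14 - 234}} = \frac{1}{-7868 + \frac{1}{-248} \cdot 106} = \frac{1}{-7868 - \frac{53}{124}} = \frac{1}{- \frac{975685}{124}} = - \frac{124}{975685}$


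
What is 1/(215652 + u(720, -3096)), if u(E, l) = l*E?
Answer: -1/2013468 ≈ -4.9666e-7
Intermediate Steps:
u(E, l) = E*l
1/(215652 + u(720, -3096)) = 1/(215652 + 720*(-3096)) = 1/(215652 - 2229120) = 1/(-2013468) = -1/2013468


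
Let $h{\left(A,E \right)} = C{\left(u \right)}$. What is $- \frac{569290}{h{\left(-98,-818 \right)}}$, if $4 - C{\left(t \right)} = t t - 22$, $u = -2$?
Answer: $- \frac{284645}{11} \approx -25877.0$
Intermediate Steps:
$C{\left(t \right)} = 26 - t^{2}$ ($C{\left(t \right)} = 4 - \left(t t - 22\right) = 4 - \left(t^{2} - 22\right) = 4 - \left(-22 + t^{2}\right) = 26 - t^{2}$)
$h{\left(A,E \right)} = 22$ ($h{\left(A,E \right)} = 26 - \left(-2\right)^{2} = 26 - 4 = 22$)
$- \frac{569290}{h{\left(-98,-818 \right)}} = - \frac{569290}{22} = \left(-569290\right) \frac{1}{22} = - \frac{284645}{11}$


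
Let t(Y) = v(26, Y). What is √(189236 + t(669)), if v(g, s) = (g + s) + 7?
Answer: √189938 ≈ 435.82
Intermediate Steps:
v(g, s) = 7 + g + s
t(Y) = 33 + Y (t(Y) = 7 + 26 + Y = 33 + Y)
√(189236 + t(669)) = √(189236 + (33 + 669)) = √(189236 + 702) = √189938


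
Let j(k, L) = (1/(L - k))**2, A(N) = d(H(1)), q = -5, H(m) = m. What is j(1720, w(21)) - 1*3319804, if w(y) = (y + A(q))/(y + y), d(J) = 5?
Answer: -4328079762451555/1303715449 ≈ -3.3198e+6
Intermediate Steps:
A(N) = 5
w(y) = (5 + y)/(2*y) (w(y) = (y + 5)/(y + y) = (5 + y)/((2*y)) = (5 + y)*(1/(2*y)) = (5 + y)/(2*y))
j(k, L) = (L - k)**(-2)
j(1720, w(21)) - 1*3319804 = ((1/2)*(5 + 21)/21 - 1*1720)**(-2) - 1*3319804 = ((1/2)*(1/21)*26 - 1720)**(-2) - 3319804 = (13/21 - 1720)**(-2) - 3319804 = (-36107/21)**(-2) - 3319804 = 441/1303715449 - 3319804 = -4328079762451555/1303715449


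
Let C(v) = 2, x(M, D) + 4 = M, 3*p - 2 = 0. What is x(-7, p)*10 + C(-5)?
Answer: -108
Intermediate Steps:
p = ⅔ (p = ⅔ + (⅓)*0 = ⅔ + 0 = ⅔ ≈ 0.66667)
x(M, D) = -4 + M
x(-7, p)*10 + C(-5) = (-4 - 7)*10 + 2 = -11*10 + 2 = -110 + 2 = -108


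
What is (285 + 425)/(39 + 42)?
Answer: 710/81 ≈ 8.7654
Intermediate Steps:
(285 + 425)/(39 + 42) = 710/81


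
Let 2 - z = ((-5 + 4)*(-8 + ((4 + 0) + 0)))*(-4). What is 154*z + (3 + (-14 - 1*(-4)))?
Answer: 2765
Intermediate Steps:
z = 18 (z = 2 - (-5 + 4)*(-8 + ((4 + 0) + 0))*(-4) = 2 - (-(-8 + (4 + 0)))*(-4) = 2 - (-(-8 + 4))*(-4) = 2 - (-1*(-4))*(-4) = 2 - 4*(-4) = 2 - 1*(-16) = 2 + 16 = 18)
154*z + (3 + (-14 - 1*(-4))) = 154*18 + (3 + (-14 - 1*(-4))) = 2772 + (3 + (-14 + 4)) = 2772 + (3 - 10) = 2772 - 7 = 2765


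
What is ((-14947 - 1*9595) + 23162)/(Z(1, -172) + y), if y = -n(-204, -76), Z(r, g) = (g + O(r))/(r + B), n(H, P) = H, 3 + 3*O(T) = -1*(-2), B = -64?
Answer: -260820/39073 ≈ -6.6752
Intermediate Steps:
O(T) = -⅓ (O(T) = -1 + (-1*(-2))/3 = -1 + (⅓)*2 = -1 + ⅔ = -⅓)
Z(r, g) = (-⅓ + g)/(-64 + r) (Z(r, g) = (g - ⅓)/(r - 64) = (-⅓ + g)/(-64 + r))
y = 204 (y = -1*(-204) = 204)
((-14947 - 1*9595) + 23162)/(Z(1, -172) + y) = ((-14947 - 1*9595) + 23162)/((-⅓ - 172)/(-64 + 1) + 204) = ((-14947 - 9595) + 23162)/(-517/3/(-63) + 204) = (-24542 + 23162)/(-1/63*(-517/3) + 204) = -1380/(517/189 + 204) = -1380/39073/189 = -1380*189/39073 = -260820/39073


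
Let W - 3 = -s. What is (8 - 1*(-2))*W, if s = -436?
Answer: 4390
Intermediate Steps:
W = 439 (W = 3 - 1*(-436) = 3 + 436 = 439)
(8 - 1*(-2))*W = (8 - 1*(-2))*439 = (8 + 2)*439 = 10*439 = 4390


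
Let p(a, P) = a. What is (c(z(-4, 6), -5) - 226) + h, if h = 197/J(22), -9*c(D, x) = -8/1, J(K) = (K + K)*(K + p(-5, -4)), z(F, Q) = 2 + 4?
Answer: -1513675/6732 ≈ -224.85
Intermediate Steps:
z(F, Q) = 6
J(K) = 2*K*(-5 + K) (J(K) = (K + K)*(K - 5) = (2*K)*(-5 + K) = 2*K*(-5 + K))
c(D, x) = 8/9 (c(D, x) = -(-8)/(9*1) = -(-8)/9 = -⅑*(-8) = 8/9)
h = 197/748 (h = 197/((2*22*(-5 + 22))) = 197/((2*22*17)) = 197/748 ≈ 0.26337)
(c(z(-4, 6), -5) - 226) + h = (8/9 - 226) + 197/748 = -2026/9 + 197/748 = -1513675/6732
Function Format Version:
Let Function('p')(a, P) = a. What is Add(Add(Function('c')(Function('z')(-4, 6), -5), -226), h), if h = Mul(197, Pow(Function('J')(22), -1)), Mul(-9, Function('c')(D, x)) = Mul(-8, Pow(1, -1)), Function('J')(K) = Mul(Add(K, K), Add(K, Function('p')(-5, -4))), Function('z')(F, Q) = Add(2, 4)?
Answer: Rational(-1513675, 6732) ≈ -224.85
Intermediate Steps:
Function('z')(F, Q) = 6
Function('J')(K) = Mul(2, K, Add(-5, K)) (Function('J')(K) = Mul(Add(K, K), Add(K, -5)) = Mul(Mul(2, K), Add(-5, K)) = Mul(2, K, Add(-5, K)))
Function('c')(D, x) = Rational(8, 9) (Function('c')(D, x) = Mul(Rational(-1, 9), Mul(-8, Pow(1, -1))) = Mul(Rational(-1, 9), Mul(-8, 1)) = Mul(Rational(-1, 9), -8) = Rational(8, 9))
h = Rational(197, 748) (h = Mul(197, Pow(Mul(2, 22, Add(-5, 22)), -1)) = Mul(197, Pow(Mul(2, 22, 17), -1)) = Mul(197, Pow(748, -1)) = Mul(197, Rational(1, 748)) = Rational(197, 748) ≈ 0.26337)
Add(Add(Function('c')(Function('z')(-4, 6), -5), -226), h) = Add(Add(Rational(8, 9), -226), Rational(197, 748)) = Add(Rational(-2026, 9), Rational(197, 748)) = Rational(-1513675, 6732)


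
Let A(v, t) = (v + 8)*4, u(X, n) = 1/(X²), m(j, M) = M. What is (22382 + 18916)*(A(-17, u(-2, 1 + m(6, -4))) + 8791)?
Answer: 361563990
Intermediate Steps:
u(X, n) = X⁻²
A(v, t) = 32 + 4*v (A(v, t) = (8 + v)*4 = 32 + 4*v)
(22382 + 18916)*(A(-17, u(-2, 1 + m(6, -4))) + 8791) = (22382 + 18916)*((32 + 4*(-17)) + 8791) = 41298*((32 - 68) + 8791) = 41298*(-36 + 8791) = 41298*8755 = 361563990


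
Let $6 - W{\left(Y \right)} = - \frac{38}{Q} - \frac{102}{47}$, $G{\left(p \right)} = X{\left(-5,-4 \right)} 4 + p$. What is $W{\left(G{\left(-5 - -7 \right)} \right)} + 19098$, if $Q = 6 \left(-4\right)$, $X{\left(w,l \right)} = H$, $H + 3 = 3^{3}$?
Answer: $\frac{10774987}{564} \approx 19105.0$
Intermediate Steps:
$H = 24$ ($H = -3 + 3^{3} = -3 + 27 = 24$)
$X{\left(w,l \right)} = 24$
$Q = -24$
$G{\left(p \right)} = 96 + p$ ($G{\left(p \right)} = 24 \cdot 4 + p = 96 + p$)
$W{\left(Y \right)} = \frac{3715}{564}$ ($W{\left(Y \right)} = 6 - \left(- \frac{38}{-24} - \frac{102}{47}\right) = 6 - \left(\left(-38\right) \left(- \frac{1}{24}\right) - \frac{102}{47}\right) = 6 - \left(\frac{19}{12} - \frac{102}{47}\right) = 6 - - \frac{331}{564} = 6 + \frac{331}{564} = \frac{3715}{564}$)
$W{\left(G{\left(-5 - -7 \right)} \right)} + 19098 = \frac{3715}{564} + 19098 = \frac{10774987}{564}$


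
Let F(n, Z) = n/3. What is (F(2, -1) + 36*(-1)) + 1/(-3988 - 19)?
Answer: -424745/12021 ≈ -35.334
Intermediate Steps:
F(n, Z) = n/3 (F(n, Z) = n*(⅓) = n/3)
(F(2, -1) + 36*(-1)) + 1/(-3988 - 19) = ((⅓)*2 + 36*(-1)) + 1/(-3988 - 19) = (⅔ - 36) + 1/(-4007) = -106/3 - 1/4007 = -424745/12021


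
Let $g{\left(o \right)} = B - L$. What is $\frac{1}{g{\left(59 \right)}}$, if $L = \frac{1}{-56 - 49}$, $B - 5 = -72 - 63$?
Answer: $- \frac{105}{13649} \approx -0.0076929$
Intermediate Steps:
$B = -130$ ($B = 5 - 135 = -130$)
$L = - \frac{1}{105}$ ($L = \frac{1}{-105} = - \frac{1}{105} \approx -0.0095238$)
$g{\left(o \right)} = - \frac{13649}{105}$ ($g{\left(o \right)} = -130 - - \frac{1}{105} = -130 + \frac{1}{105} = - \frac{13649}{105}$)
$\frac{1}{g{\left(59 \right)}} = \frac{1}{- \frac{13649}{105}} = - \frac{105}{13649}$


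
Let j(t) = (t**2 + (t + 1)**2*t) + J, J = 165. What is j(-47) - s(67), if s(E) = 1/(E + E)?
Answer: -13008453/134 ≈ -97078.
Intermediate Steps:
s(E) = 1/(2*E)
j(t) = 165 + t**2 + t*(1 + t)**2 (j(t) = (t**2 + (t + 1)**2*t) + 165 = (t**2 + (1 + t)**2*t) + 165 = (t**2 + t*(1 + t)**2) + 165 = 165 + t**2 + t*(1 + t)**2)
j(-47) - s(67) = (165 + (-47)**2 - 47*(1 - 47)**2) - 1/(2*67) = (165 + 2209 - 47*(-46)**2) - 1/(2*67) = (165 + 2209 - 47*2116) - 1*1/134 = (165 + 2209 - 99452) - 1/134 = -97078 - 1/134 = -13008453/134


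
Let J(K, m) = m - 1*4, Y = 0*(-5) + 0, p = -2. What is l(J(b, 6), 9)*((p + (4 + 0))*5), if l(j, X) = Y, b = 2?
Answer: 0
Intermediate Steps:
Y = 0 (Y = 0 + 0 = 0)
J(K, m) = -4 + m (J(K, m) = m - 4 = -4 + m)
l(j, X) = 0
l(J(b, 6), 9)*((p + (4 + 0))*5) = 0*((-2 + (4 + 0))*5) = 0*((-2 + 4)*5) = 0*(2*5) = 0*10 = 0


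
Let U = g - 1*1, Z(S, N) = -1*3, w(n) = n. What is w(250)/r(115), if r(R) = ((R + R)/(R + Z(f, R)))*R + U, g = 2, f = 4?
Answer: 14000/13281 ≈ 1.0541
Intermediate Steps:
Z(S, N) = -3
U = 1 (U = 2 - 1*1 = 2 - 1 = 1)
r(R) = 1 + 2*R²/(-3 + R) (r(R) = ((R + R)/(R - 3))*R + 1 = ((2*R)/(-3 + R))*R + 1 = (2*R/(-3 + R))*R + 1 = 2*R²/(-3 + R) + 1 = 1 + 2*R²/(-3 + R))
w(250)/r(115) = 250/(((-3 + 115 + 2*115²)/(-3 + 115))) = 250/(((-3 + 115 + 2*13225)/112)) = 250/(((-3 + 115 + 26450)/112)) = 250/(((1/112)*26562)) = 250/(13281/56) = 250*(56/13281) = 14000/13281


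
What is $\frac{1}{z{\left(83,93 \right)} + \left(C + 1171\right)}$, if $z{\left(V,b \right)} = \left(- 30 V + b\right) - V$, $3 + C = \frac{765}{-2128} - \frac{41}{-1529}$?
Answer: $- \frac{3253712}{4269952581} \approx -0.000762$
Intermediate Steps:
$C = - \frac{10843573}{3253712}$ ($C = -3 + \left(\frac{765}{-2128} - \frac{41}{-1529}\right) = -3 + \left(765 \left(- \frac{1}{2128}\right) - - \frac{41}{1529}\right) = -3 + \left(- \frac{765}{2128} + \frac{41}{1529}\right) = -3 - \frac{1082437}{3253712} = - \frac{10843573}{3253712} \approx -3.3327$)
$z{\left(V,b \right)} = b - 31 V$ ($z{\left(V,b \right)} = \left(b - 30 V\right) - V = b - 31 V$)
$\frac{1}{z{\left(83,93 \right)} + \left(C + 1171\right)} = \frac{1}{\left(93 - 2573\right) + \left(- \frac{10843573}{3253712} + 1171\right)} = \frac{1}{\left(93 - 2573\right) + \frac{3799253179}{3253712}} = \frac{1}{-2480 + \frac{3799253179}{3253712}} = \frac{1}{- \frac{4269952581}{3253712}} = - \frac{3253712}{4269952581}$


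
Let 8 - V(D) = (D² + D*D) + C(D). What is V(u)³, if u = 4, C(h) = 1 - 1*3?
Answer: -10648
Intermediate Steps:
C(h) = -2 (C(h) = 1 - 3 = -2)
V(D) = 10 - 2*D² (V(D) = 8 - ((D² + D*D) - 2) = 8 - ((D² + D²) - 2) = 8 - (2*D² - 2) = 8 - (-2 + 2*D²) = 8 + (2 - 2*D²) = 10 - 2*D²)
V(u)³ = (10 - 2*4²)³ = (10 - 2*16)³ = (10 - 32)³ = (-22)³ = -10648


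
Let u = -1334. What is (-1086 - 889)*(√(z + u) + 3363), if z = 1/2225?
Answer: -6641925 - 395*I*√264165261/89 ≈ -6.6419e+6 - 72135.0*I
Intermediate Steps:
z = 1/2225 ≈ 0.00044944
(-1086 - 889)*(√(z + u) + 3363) = (-1086 - 889)*(√(1/2225 - 1334) + 3363) = -1975*(√(-2968149/2225) + 3363) = -1975*(I*√264165261/445 + 3363) = -1975*(3363 + I*√264165261/445) = -6641925 - 395*I*√264165261/89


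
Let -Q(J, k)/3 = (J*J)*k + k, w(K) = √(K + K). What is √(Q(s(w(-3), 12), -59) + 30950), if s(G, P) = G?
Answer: √30065 ≈ 173.39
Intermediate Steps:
w(K) = √2*√K (w(K) = √(2*K) = √2*√K)
Q(J, k) = -3*k - 3*k*J² (Q(J, k) = -3*((J*J)*k + k) = -3*(J²*k + k) = -3*(k*J² + k) = -3*(k + k*J²) = -3*k - 3*k*J²)
√(Q(s(w(-3), 12), -59) + 30950) = √(-3*(-59)*(1 + (√2*√(-3))²) + 30950) = √(-3*(-59)*(1 + (√2*(I*√3))²) + 30950) = √(-3*(-59)*(1 + (I*√6)²) + 30950) = √(-3*(-59)*(1 - 6) + 30950) = √(-3*(-59)*(-5) + 30950) = √(-885 + 30950) = √30065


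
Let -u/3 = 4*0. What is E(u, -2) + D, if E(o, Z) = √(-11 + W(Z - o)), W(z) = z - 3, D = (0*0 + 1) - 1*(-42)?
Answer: 43 + 4*I ≈ 43.0 + 4.0*I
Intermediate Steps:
D = 43 (D = (0 + 1) + 42 = 1 + 42 = 43)
W(z) = -3 + z
u = 0 (u = -12*0 = -3*0 = 0)
E(o, Z) = √(-14 + Z - o) (E(o, Z) = √(-11 + (-3 + (Z - o))) = √(-11 + (-3 + Z - o)) = √(-14 + Z - o))
E(u, -2) + D = √(-14 - 2 - 1*0) + 43 = √(-14 - 2 + 0) + 43 = √(-16) + 43 = 4*I + 43 = 43 + 4*I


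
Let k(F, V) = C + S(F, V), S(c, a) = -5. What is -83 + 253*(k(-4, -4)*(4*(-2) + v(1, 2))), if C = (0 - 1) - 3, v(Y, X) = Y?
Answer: 15856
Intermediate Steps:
C = -4 (C = -1 - 3 = -4)
k(F, V) = -9 (k(F, V) = -4 - 5 = -9)
-83 + 253*(k(-4, -4)*(4*(-2) + v(1, 2))) = -83 + 253*(-9*(4*(-2) + 1)) = -83 + 253*(-9*(-8 + 1)) = -83 + 253*(-9*(-7)) = -83 + 253*63 = -83 + 15939 = 15856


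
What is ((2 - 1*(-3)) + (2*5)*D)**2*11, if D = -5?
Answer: 22275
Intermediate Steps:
((2 - 1*(-3)) + (2*5)*D)**2*11 = ((2 - 1*(-3)) + (2*5)*(-5))**2*11 = ((2 + 3) + 10*(-5))**2*11 = (5 - 50)**2*11 = (-45)**2*11 = 2025*11 = 22275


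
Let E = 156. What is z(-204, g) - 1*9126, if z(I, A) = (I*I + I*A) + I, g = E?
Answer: 462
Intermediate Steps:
g = 156
z(I, A) = I + I² + A*I (z(I, A) = (I² + A*I) + I = I + I² + A*I)
z(-204, g) - 1*9126 = -204*(1 + 156 - 204) - 1*9126 = -204*(-47) - 9126 = 9588 - 9126 = 462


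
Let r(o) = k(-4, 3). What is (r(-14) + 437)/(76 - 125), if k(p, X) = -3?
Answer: -62/7 ≈ -8.8571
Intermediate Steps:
r(o) = -3
(r(-14) + 437)/(76 - 125) = (-3 + 437)/(76 - 125) = 434/(-49) = 434*(-1/49) = -62/7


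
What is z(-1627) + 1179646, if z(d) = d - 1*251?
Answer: 1177768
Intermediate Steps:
z(d) = -251 + d (z(d) = d - 251 = -251 + d)
z(-1627) + 1179646 = (-251 - 1627) + 1179646 = -1878 + 1179646 = 1177768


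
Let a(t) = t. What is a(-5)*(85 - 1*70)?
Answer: -75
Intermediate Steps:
a(-5)*(85 - 1*70) = -5*(85 - 1*70) = -5*(85 - 70) = -5*15 = -75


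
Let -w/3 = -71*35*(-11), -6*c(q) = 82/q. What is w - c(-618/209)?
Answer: -152045839/1854 ≈ -82010.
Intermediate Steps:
c(q) = -41/(3*q)
w = -82005 (w = -3*(-71*35)*(-11) = -(-7455)*(-11) = -3*27335 = -82005)
w - c(-618/209) = -82005 - (-41)/(3*((-618/209))) = -82005 - (-41)/(3*((-618*1/209))) = -82005 - (-41)/(3*(-618/209)) = -82005 - (-41)*(-209)/(3*618) = -82005 - 1*8569/1854 = -82005 - 8569/1854 = -152045839/1854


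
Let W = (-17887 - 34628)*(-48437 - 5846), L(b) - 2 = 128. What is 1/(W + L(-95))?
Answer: 1/2850671875 ≈ 3.5079e-10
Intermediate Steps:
L(b) = 130 (L(b) = 2 + 128 = 130)
W = 2850671745 (W = -52515*(-54283) = 2850671745)
1/(W + L(-95)) = 1/(2850671745 + 130) = 1/2850671875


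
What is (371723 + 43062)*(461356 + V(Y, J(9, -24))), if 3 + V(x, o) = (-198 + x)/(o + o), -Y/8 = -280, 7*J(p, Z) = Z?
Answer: 4589730830125/24 ≈ 1.9124e+11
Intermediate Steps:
J(p, Z) = Z/7
Y = 2240 (Y = -8*(-280) = 2240)
V(x, o) = -3 + (-198 + x)/(2*o) (V(x, o) = -3 + (-198 + x)/(o + o) = -3 + (-198 + x)/((2*o)) = -3 + (-198 + x)*(1/(2*o)) = -3 + (-198 + x)/(2*o))
(371723 + 43062)*(461356 + V(Y, J(9, -24))) = (371723 + 43062)*(461356 + (-198 + 2240 - 6*(-24)/7)/(2*(((⅐)*(-24))))) = 414785*(461356 + (-198 + 2240 - 6*(-24/7))/(2*(-24/7))) = 414785*(461356 + (½)*(-7/24)*(-198 + 2240 + 144/7)) = 414785*(461356 + (½)*(-7/24)*(14438/7)) = 414785*(461356 - 7219/24) = 414785*(11065325/24) = 4589730830125/24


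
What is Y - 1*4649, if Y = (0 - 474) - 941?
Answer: -6064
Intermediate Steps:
Y = -1415 (Y = -474 - 941 = -1415)
Y - 1*4649 = -1415 - 1*4649 = -1415 - 4649 = -6064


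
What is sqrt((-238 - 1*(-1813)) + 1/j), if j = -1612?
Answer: sqrt(1023176297)/806 ≈ 39.686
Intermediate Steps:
sqrt((-238 - 1*(-1813)) + 1/j) = sqrt((-238 - 1*(-1813)) + 1/(-1612)) = sqrt((-238 + 1813) - 1/1612) = sqrt(1575 - 1/1612) = sqrt(2538899/1612) = sqrt(1023176297)/806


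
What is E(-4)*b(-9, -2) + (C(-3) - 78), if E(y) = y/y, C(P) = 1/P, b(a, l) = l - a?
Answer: -214/3 ≈ -71.333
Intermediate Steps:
E(y) = 1
E(-4)*b(-9, -2) + (C(-3) - 78) = 1*(-2 - 1*(-9)) + (1/(-3) - 78) = 1*(-2 + 9) + (-1/3 - 78) = 1*7 - 235/3 = 7 - 235/3 = -214/3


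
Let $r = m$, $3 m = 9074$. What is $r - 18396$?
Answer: $- \frac{46114}{3} \approx -15371.0$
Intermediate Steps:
$m = \frac{9074}{3}$ ($m = \frac{1}{3} \cdot 9074 = \frac{9074}{3} \approx 3024.7$)
$r = \frac{9074}{3} \approx 3024.7$
$r - 18396 = \frac{9074}{3} - 18396 = - \frac{46114}{3}$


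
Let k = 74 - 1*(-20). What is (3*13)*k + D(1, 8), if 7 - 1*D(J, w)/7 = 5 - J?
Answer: 3687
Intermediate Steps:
D(J, w) = 14 + 7*J (D(J, w) = 49 - 7*(5 - J) = 49 + (-35 + 7*J) = 14 + 7*J)
k = 94 (k = 74 + 20 = 94)
(3*13)*k + D(1, 8) = (3*13)*94 + (14 + 7*1) = 39*94 + (14 + 7) = 3666 + 21 = 3687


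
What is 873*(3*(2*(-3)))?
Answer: -15714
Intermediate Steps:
873*(3*(2*(-3))) = 873*(3*(-6)) = 873*(-18) = -15714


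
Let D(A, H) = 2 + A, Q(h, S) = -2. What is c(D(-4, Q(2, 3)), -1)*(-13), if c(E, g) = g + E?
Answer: 39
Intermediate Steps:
c(E, g) = E + g
c(D(-4, Q(2, 3)), -1)*(-13) = ((2 - 4) - 1)*(-13) = (-2 - 1)*(-13) = -3*(-13) = 39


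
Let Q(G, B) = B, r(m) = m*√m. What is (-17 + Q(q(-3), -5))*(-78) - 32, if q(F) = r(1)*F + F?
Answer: 1684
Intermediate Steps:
r(m) = m^(3/2)
q(F) = 2*F (q(F) = 1^(3/2)*F + F = 1*F + F = F + F = 2*F)
(-17 + Q(q(-3), -5))*(-78) - 32 = (-17 - 5)*(-78) - 32 = -22*(-78) - 32 = 1716 - 32 = 1684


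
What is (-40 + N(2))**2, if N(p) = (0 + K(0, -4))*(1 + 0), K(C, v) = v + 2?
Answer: 1764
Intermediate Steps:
K(C, v) = 2 + v
N(p) = -2 (N(p) = (0 + (2 - 4))*(1 + 0) = (0 - 2)*1 = -2*1 = -2)
(-40 + N(2))**2 = (-40 - 2)**2 = (-42)**2 = 1764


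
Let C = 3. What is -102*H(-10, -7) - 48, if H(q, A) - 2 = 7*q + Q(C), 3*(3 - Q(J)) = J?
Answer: 6684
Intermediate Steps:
Q(J) = 3 - J/3
H(q, A) = 4 + 7*q (H(q, A) = 2 + (7*q + (3 - ⅓*3)) = 2 + (7*q + (3 - 1)) = 2 + (7*q + 2) = 2 + (2 + 7*q) = 4 + 7*q)
-102*H(-10, -7) - 48 = -102*(4 + 7*(-10)) - 48 = -102*(4 - 70) - 48 = -102*(-66) - 48 = 6732 - 48 = 6684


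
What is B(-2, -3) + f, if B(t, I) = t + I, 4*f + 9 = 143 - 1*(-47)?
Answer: 161/4 ≈ 40.250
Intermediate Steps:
f = 181/4 (f = -9/4 + (143 - 1*(-47))/4 = -9/4 + (143 + 47)/4 = -9/4 + (¼)*190 = -9/4 + 95/2 = 181/4 ≈ 45.250)
B(t, I) = I + t
B(-2, -3) + f = (-3 - 2) + 181/4 = -5 + 181/4 = 161/4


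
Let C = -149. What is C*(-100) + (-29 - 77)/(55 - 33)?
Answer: 163847/11 ≈ 14895.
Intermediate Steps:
C*(-100) + (-29 - 77)/(55 - 33) = -149*(-100) + (-29 - 77)/(55 - 33) = 14900 - 106/22 = 14900 - 106*1/22 = 14900 - 53/11 = 163847/11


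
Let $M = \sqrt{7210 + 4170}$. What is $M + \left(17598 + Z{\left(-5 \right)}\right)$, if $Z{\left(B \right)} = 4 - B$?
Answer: $17607 + 2 \sqrt{2845} \approx 17714.0$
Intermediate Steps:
$M = 2 \sqrt{2845}$ ($M = \sqrt{11380} = 2 \sqrt{2845} \approx 106.68$)
$M + \left(17598 + Z{\left(-5 \right)}\right) = 2 \sqrt{2845} + \left(17598 + \left(4 - -5\right)\right) = 2 \sqrt{2845} + \left(17598 + \left(4 + 5\right)\right) = 2 \sqrt{2845} + \left(17598 + 9\right) = 2 \sqrt{2845} + 17607 = 17607 + 2 \sqrt{2845}$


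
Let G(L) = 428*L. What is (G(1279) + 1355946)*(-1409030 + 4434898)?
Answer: 5759310064744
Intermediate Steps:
(G(1279) + 1355946)*(-1409030 + 4434898) = (428*1279 + 1355946)*(-1409030 + 4434898) = (547412 + 1355946)*3025868 = 1903358*3025868 = 5759310064744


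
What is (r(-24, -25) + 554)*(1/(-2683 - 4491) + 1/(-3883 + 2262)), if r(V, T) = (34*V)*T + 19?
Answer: -184457535/11629054 ≈ -15.862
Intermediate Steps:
r(V, T) = 19 + 34*T*V (r(V, T) = 34*T*V + 19 = 19 + 34*T*V)
(r(-24, -25) + 554)*(1/(-2683 - 4491) + 1/(-3883 + 2262)) = ((19 + 34*(-25)*(-24)) + 554)*(1/(-2683 - 4491) + 1/(-3883 + 2262)) = ((19 + 20400) + 554)*(1/(-7174) + 1/(-1621)) = (20419 + 554)*(-1/7174 - 1/1621) = 20973*(-8795/11629054) = -184457535/11629054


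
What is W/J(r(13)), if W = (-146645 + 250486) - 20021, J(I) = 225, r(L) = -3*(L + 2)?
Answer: 5588/15 ≈ 372.53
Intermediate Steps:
r(L) = -6 - 3*L (r(L) = -3*(2 + L) = -6 - 3*L)
W = 83820 (W = 103841 - 20021 = 83820)
W/J(r(13)) = 83820/225 = 83820*(1/225) = 5588/15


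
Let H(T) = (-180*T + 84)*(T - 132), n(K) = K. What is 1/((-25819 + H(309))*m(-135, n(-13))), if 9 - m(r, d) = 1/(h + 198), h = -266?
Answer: -68/6041538583 ≈ -1.1255e-8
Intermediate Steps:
m(r, d) = 613/68 (m(r, d) = 9 - 1/(-266 + 198) = 9 - 1/(-68) = 9 - 1*(-1/68) = 9 + 1/68 = 613/68)
H(T) = (-132 + T)*(84 - 180*T) (H(T) = (84 - 180*T)*(-132 + T) = (-132 + T)*(84 - 180*T))
1/((-25819 + H(309))*m(-135, n(-13))) = 1/((-25819 + (-11088 - 180*309² + 23844*309))*(613/68)) = (68/613)/(-25819 + (-11088 - 180*95481 + 7367796)) = (68/613)/(-25819 + (-11088 - 17186580 + 7367796)) = (68/613)/(-25819 - 9829872) = (68/613)/(-9855691) = -1/9855691*68/613 = -68/6041538583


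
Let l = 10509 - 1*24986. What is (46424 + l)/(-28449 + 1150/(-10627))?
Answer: -339500769/302328673 ≈ -1.1230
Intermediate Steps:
l = -14477 (l = 10509 - 24986 = -14477)
(46424 + l)/(-28449 + 1150/(-10627)) = (46424 - 14477)/(-28449 + 1150/(-10627)) = 31947/(-28449 + 1150*(-1/10627)) = 31947/(-28449 - 1150/10627) = 31947/(-302328673/10627) = 31947*(-10627/302328673) = -339500769/302328673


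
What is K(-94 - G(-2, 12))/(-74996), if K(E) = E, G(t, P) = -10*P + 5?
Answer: -21/74996 ≈ -0.00028001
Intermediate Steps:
G(t, P) = 5 - 10*P
K(-94 - G(-2, 12))/(-74996) = (-94 - (5 - 10*12))/(-74996) = (-94 - (5 - 120))*(-1/74996) = (-94 - 1*(-115))*(-1/74996) = (-94 + 115)*(-1/74996) = 21*(-1/74996) = -21/74996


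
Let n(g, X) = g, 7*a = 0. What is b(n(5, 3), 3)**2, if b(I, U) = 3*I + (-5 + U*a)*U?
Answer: 0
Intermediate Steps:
a = 0 (a = (1/7)*0 = 0)
b(I, U) = -5*U + 3*I (b(I, U) = 3*I + (-5 + U*0)*U = 3*I + (-5 + 0)*U = 3*I - 5*U = -5*U + 3*I)
b(n(5, 3), 3)**2 = (-5*3 + 3*5)**2 = (-15 + 15)**2 = 0**2 = 0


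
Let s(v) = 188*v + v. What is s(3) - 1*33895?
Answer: -33328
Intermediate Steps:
s(v) = 189*v
s(3) - 1*33895 = 189*3 - 1*33895 = 567 - 33895 = -33328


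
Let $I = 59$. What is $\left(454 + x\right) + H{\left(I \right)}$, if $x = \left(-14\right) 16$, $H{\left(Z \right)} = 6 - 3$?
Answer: $233$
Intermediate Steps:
$H{\left(Z \right)} = 3$
$x = -224$
$\left(454 + x\right) + H{\left(I \right)} = \left(454 - 224\right) + 3 = 230 + 3 = 233$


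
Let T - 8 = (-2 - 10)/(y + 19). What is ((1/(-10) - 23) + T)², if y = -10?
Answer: 243049/900 ≈ 270.05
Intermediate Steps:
T = 20/3 (T = 8 + (-2 - 10)/(-10 + 19) = 8 - 12/9 = 8 - 12*⅑ = 8 - 4/3 = 20/3 ≈ 6.6667)
((1/(-10) - 23) + T)² = ((1/(-10) - 23) + 20/3)² = ((-⅒ - 23) + 20/3)² = (-231/10 + 20/3)² = (-493/30)² = 243049/900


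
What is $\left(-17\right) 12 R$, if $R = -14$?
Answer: $2856$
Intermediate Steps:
$\left(-17\right) 12 R = \left(-17\right) 12 \left(-14\right) = \left(-204\right) \left(-14\right) = 2856$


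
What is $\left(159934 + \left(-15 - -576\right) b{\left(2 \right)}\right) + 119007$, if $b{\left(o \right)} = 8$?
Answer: $283429$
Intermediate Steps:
$\left(159934 + \left(-15 - -576\right) b{\left(2 \right)}\right) + 119007 = \left(159934 + \left(-15 - -576\right) 8\right) + 119007 = \left(159934 + \left(-15 + 576\right) 8\right) + 119007 = \left(159934 + 561 \cdot 8\right) + 119007 = \left(159934 + 4488\right) + 119007 = 164422 + 119007 = 283429$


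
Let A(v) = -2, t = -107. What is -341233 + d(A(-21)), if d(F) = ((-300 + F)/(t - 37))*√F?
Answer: -341233 + 151*I*√2/72 ≈ -3.4123e+5 + 2.9659*I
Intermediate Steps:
d(F) = √F*(25/12 - F/144) (d(F) = ((-300 + F)/(-107 - 37))*√F = ((-300 + F)/(-144))*√F = ((-300 + F)*(-1/144))*√F = (25/12 - F/144)*√F = √F*(25/12 - F/144))
-341233 + d(A(-21)) = -341233 + √(-2)*(300 - 1*(-2))/144 = -341233 + (I*√2)*(300 + 2)/144 = -341233 + (1/144)*(I*√2)*302 = -341233 + 151*I*√2/72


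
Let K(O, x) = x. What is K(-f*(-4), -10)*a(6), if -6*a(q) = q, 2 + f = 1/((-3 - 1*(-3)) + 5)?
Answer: 10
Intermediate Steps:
f = -9/5 (f = -2 + 1/((-3 - 1*(-3)) + 5) = -2 + 1/((-3 + 3) + 5) = -2 + 1/(0 + 5) = -2 + 1/5 = -2 + ⅕ = -9/5 ≈ -1.8000)
a(q) = -q/6
K(-f*(-4), -10)*a(6) = -(-5)*6/3 = -10*(-1) = 10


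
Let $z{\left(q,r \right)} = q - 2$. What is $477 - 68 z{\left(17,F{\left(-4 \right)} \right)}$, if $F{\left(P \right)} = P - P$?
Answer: $-543$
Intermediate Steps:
$F{\left(P \right)} = 0$
$z{\left(q,r \right)} = -2 + q$ ($z{\left(q,r \right)} = q - 2 = -2 + q$)
$477 - 68 z{\left(17,F{\left(-4 \right)} \right)} = 477 - 68 \left(-2 + 17\right) = 477 - 1020 = -543$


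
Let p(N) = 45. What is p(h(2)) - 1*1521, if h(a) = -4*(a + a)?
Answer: -1476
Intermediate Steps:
h(a) = -8*a
p(h(2)) - 1*1521 = 45 - 1*1521 = 45 - 1521 = -1476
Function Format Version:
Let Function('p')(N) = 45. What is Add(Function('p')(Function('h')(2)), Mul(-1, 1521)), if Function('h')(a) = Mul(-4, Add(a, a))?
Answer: -1476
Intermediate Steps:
Function('h')(a) = Mul(-8, a) (Function('h')(a) = Mul(-4, Mul(2, a)) = Mul(-8, a))
Add(Function('p')(Function('h')(2)), Mul(-1, 1521)) = Add(45, Mul(-1, 1521)) = Add(45, -1521) = -1476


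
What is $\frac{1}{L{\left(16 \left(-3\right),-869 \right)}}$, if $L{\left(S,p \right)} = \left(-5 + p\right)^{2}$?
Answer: $\frac{1}{763876} \approx 1.3091 \cdot 10^{-6}$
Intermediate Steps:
$\frac{1}{L{\left(16 \left(-3\right),-869 \right)}} = \frac{1}{\left(-5 - 869\right)^{2}} = \frac{1}{\left(-874\right)^{2}} = \frac{1}{763876}$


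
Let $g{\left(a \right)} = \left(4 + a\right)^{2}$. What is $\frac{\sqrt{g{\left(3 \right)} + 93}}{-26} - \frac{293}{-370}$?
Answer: $\frac{293}{370} - \frac{\sqrt{142}}{26} \approx 0.33357$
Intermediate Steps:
$\frac{\sqrt{g{\left(3 \right)} + 93}}{-26} - \frac{293}{-370} = \frac{\sqrt{\left(4 + 3\right)^{2} + 93}}{-26} - \frac{293}{-370} = \sqrt{7^{2} + 93} \left(- \frac{1}{26}\right) - - \frac{293}{370} = \sqrt{49 + 93} \left(- \frac{1}{26}\right) + \frac{293}{370} = \sqrt{142} \left(- \frac{1}{26}\right) + \frac{293}{370} = - \frac{\sqrt{142}}{26} + \frac{293}{370} = \frac{293}{370} - \frac{\sqrt{142}}{26}$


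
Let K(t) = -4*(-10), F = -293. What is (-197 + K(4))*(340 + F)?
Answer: -7379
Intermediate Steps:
K(t) = 40
(-197 + K(4))*(340 + F) = (-197 + 40)*(340 - 293) = -157*47 = -7379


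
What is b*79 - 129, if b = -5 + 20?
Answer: 1056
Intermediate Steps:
b = 15
b*79 - 129 = 15*79 - 129 = 1185 - 129 = 1056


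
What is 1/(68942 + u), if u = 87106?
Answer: 1/156048 ≈ 6.4083e-6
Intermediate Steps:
1/(68942 + u) = 1/(68942 + 87106) = 1/156048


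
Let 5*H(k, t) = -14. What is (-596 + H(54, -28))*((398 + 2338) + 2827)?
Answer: -16655622/5 ≈ -3.3311e+6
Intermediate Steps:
H(k, t) = -14/5 (H(k, t) = (⅕)*(-14) = -14/5)
(-596 + H(54, -28))*((398 + 2338) + 2827) = (-596 - 14/5)*((398 + 2338) + 2827) = -2994*(2736 + 2827)/5 = -2994/5*5563 = -16655622/5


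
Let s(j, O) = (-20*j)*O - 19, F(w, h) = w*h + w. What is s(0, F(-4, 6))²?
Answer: 361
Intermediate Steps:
F(w, h) = w + h*w (F(w, h) = h*w + w = w + h*w)
s(j, O) = -19 - 20*O*j (s(j, O) = -20*O*j - 19 = -19 - 20*O*j)
s(0, F(-4, 6))² = (-19 - 20*(-4*(1 + 6))*0)² = (-19 - 20*(-4*7)*0)² = (-19 - 20*(-28)*0)² = (-19 + 0)² = (-19)² = 361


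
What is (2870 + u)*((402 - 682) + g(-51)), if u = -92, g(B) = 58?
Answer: -616716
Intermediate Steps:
(2870 + u)*((402 - 682) + g(-51)) = (2870 - 92)*((402 - 682) + 58) = 2778*(-280 + 58) = 2778*(-222) = -616716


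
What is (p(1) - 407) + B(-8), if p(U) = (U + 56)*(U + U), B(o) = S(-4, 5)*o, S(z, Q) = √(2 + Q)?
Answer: -293 - 8*√7 ≈ -314.17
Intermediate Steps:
B(o) = o*√7 (B(o) = √(2 + 5)*o = √7*o = o*√7)
p(U) = 2*U*(56 + U) (p(U) = (56 + U)*(2*U) = 2*U*(56 + U))
(p(1) - 407) + B(-8) = (2*1*(56 + 1) - 407) - 8*√7 = (2*1*57 - 407) - 8*√7 = (114 - 407) - 8*√7 = -293 - 8*√7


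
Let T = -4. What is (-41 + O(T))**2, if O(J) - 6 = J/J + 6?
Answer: 784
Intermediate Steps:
O(J) = 13 (O(J) = 6 + (J/J + 6) = 6 + (1 + 6) = 6 + 7 = 13)
(-41 + O(T))**2 = (-41 + 13)**2 = (-28)**2 = 784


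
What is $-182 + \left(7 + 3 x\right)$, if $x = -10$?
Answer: $-205$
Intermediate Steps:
$-182 + \left(7 + 3 x\right) = -182 + \left(7 + 3 \left(-10\right)\right) = -182 + \left(7 - 30\right) = -182 - 23 = -205$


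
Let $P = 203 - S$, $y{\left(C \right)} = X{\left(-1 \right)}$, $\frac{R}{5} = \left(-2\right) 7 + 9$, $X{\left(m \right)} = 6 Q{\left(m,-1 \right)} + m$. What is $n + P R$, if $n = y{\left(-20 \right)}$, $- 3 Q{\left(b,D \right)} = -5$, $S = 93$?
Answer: $-2741$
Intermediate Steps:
$Q{\left(b,D \right)} = \frac{5}{3}$ ($Q{\left(b,D \right)} = \left(- \frac{1}{3}\right) \left(-5\right) = \frac{5}{3}$)
$X{\left(m \right)} = 10 + m$ ($X{\left(m \right)} = 6 \cdot \frac{5}{3} + m = 10 + m$)
$R = -25$ ($R = 5 \left(\left(-2\right) 7 + 9\right) = 5 \left(-14 + 9\right) = 5 \left(-5\right) = -25$)
$y{\left(C \right)} = 9$ ($y{\left(C \right)} = 10 - 1 = 9$)
$n = 9$
$P = 110$ ($P = 203 - 93 = 110$)
$n + P R = 9 + 110 \left(-25\right) = 9 - 2750 = -2741$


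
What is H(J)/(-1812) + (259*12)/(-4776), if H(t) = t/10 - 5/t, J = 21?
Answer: -49355149/75723480 ≈ -0.65178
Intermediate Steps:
H(t) = -5/t + t/10 (H(t) = t*(1/10) - 5/t = t/10 - 5/t = -5/t + t/10)
H(J)/(-1812) + (259*12)/(-4776) = (-5/21 + (1/10)*21)/(-1812) + (259*12)/(-4776) = (-5*1/21 + 21/10)*(-1/1812) + 3108*(-1/4776) = (-5/21 + 21/10)*(-1/1812) - 259/398 = (391/210)*(-1/1812) - 259/398 = -391/380520 - 259/398 = -49355149/75723480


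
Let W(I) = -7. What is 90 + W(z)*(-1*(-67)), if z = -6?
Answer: -379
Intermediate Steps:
90 + W(z)*(-1*(-67)) = 90 - (-7)*(-67) = 90 - 7*67 = 90 - 469 = -379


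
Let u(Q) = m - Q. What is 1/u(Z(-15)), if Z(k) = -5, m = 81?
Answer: 1/86 ≈ 0.011628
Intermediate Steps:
u(Q) = 81 - Q
1/u(Z(-15)) = 1/(81 - 1*(-5)) = 1/(81 + 5) = 1/86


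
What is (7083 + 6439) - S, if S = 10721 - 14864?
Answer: 17665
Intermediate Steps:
S = -4143
(7083 + 6439) - S = (7083 + 6439) - 1*(-4143) = 13522 + 4143 = 17665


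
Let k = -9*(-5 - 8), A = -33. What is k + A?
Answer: 84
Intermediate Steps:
k = 117 (k = -9*(-13) = 117)
k + A = 117 - 33 = 84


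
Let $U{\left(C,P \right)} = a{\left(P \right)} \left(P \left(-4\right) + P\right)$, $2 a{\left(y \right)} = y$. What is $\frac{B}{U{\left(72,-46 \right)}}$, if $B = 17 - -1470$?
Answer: $- \frac{1487}{3174} \approx -0.46849$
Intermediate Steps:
$a{\left(y \right)} = \frac{y}{2}$
$B = 1487$ ($B = 17 + 1470 = 1487$)
$U{\left(C,P \right)} = - \frac{3 P^{2}}{2}$ ($U{\left(C,P \right)} = \frac{P}{2} \left(P \left(-4\right) + P\right) = \frac{P}{2} \left(- 4 P + P\right) = \frac{P}{2} \left(- 3 P\right) = - \frac{3 P^{2}}{2}$)
$\frac{B}{U{\left(72,-46 \right)}} = \frac{1487}{\left(- \frac{3}{2}\right) \left(-46\right)^{2}} = \frac{1487}{\left(- \frac{3}{2}\right) 2116} = \frac{1487}{-3174} = 1487 \left(- \frac{1}{3174}\right) = - \frac{1487}{3174}$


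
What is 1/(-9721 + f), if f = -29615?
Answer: -1/39336 ≈ -2.5422e-5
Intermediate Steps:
1/(-9721 + f) = 1/(-9721 - 29615) = 1/(-39336) = -1/39336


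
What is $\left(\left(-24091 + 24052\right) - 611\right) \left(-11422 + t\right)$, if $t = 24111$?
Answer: $-8247850$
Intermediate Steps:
$\left(\left(-24091 + 24052\right) - 611\right) \left(-11422 + t\right) = \left(\left(-24091 + 24052\right) - 611\right) \left(-11422 + 24111\right) = \left(-39 - 611\right) 12689 = \left(-650\right) 12689 = -8247850$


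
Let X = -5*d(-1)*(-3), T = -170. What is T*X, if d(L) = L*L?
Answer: -2550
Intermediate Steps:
d(L) = L**2
X = 15 (X = -5*(-1)**2*(-3) = -5*1*(-3) = -5*(-3) = 15)
T*X = -170*15 = -2550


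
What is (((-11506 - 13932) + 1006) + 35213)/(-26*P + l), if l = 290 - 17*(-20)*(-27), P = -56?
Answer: -10781/7434 ≈ -1.4502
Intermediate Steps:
l = -8890 (l = 290 + 340*(-27) = 290 - 9180 = -8890)
(((-11506 - 13932) + 1006) + 35213)/(-26*P + l) = (((-11506 - 13932) + 1006) + 35213)/(-26*(-56) - 8890) = ((-25438 + 1006) + 35213)/(1456 - 8890) = (-24432 + 35213)/(-7434) = 10781*(-1/7434) = -10781/7434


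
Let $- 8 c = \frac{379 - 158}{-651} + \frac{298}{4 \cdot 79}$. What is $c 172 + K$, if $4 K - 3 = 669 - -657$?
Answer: $\frac{32839829}{102858} \approx 319.27$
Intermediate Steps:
$K = \frac{1329}{4}$ ($K = \frac{3}{4} + \frac{669 - -657}{4} = \frac{3}{4} + \frac{669 + 657}{4} = \frac{3}{4} + \frac{1}{4} \cdot 1326 = \frac{3}{4} + \frac{663}{2} = \frac{1329}{4} \approx 332.25$)
$c = - \frac{62081}{822864}$ ($c = - \frac{\frac{379 - 158}{-651} + \frac{298}{4 \cdot 79}}{8} = - \frac{\left(379 - 158\right) \left(- \frac{1}{651}\right) + \frac{298}{316}}{8} = - \frac{221 \left(- \frac{1}{651}\right) + 298 \cdot \frac{1}{316}}{8} = - \frac{- \frac{221}{651} + \frac{149}{158}}{8} = \left(- \frac{1}{8}\right) \frac{62081}{102858} = - \frac{62081}{822864} \approx -0.075445$)
$c 172 + K = \left(- \frac{62081}{822864}\right) 172 + \frac{1329}{4} = - \frac{2669483}{205716} + \frac{1329}{4} = \frac{32839829}{102858}$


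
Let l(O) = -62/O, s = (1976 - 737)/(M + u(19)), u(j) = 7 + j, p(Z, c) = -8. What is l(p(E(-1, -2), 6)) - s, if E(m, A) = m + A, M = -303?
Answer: 13543/1108 ≈ 12.223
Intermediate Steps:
E(m, A) = A + m
s = -1239/277 (s = (1976 - 737)/(-303 + (7 + 19)) = 1239/(-303 + 26) = 1239/(-277) = 1239*(-1/277) = -1239/277 ≈ -4.4729)
l(p(E(-1, -2), 6)) - s = -62/(-8) - 1*(-1239/277) = -62*(-1/8) + 1239/277 = 31/4 + 1239/277 = 13543/1108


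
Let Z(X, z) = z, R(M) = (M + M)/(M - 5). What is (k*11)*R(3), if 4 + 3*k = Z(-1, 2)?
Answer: 22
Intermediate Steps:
R(M) = 2*M/(-5 + M) (R(M) = (2*M)/(-5 + M) = 2*M/(-5 + M))
k = -⅔ (k = -4/3 + (⅓)*2 = -4/3 + ⅔ = -⅔ ≈ -0.66667)
(k*11)*R(3) = (-⅔*11)*(2*3/(-5 + 3)) = -44*3/(3*(-2)) = -44*3*(-1)/(3*2) = -22/3*(-3) = 22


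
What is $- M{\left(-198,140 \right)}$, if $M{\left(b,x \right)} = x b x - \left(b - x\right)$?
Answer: $3880462$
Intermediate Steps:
$M{\left(b,x \right)} = x - b + b x^{2}$ ($M{\left(b,x \right)} = b x x - \left(b - x\right) = b x^{2} - \left(b - x\right) = x - b + b x^{2}$)
$- M{\left(-198,140 \right)} = - (140 - -198 - 198 \cdot 140^{2}) = - (140 + 198 - 3880800) = \left(-1\right) \left(-3880462\right) = 3880462$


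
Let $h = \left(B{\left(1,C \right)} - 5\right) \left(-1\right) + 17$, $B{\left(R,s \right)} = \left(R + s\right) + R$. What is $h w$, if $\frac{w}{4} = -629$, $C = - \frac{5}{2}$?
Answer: $-56610$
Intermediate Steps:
$C = - \frac{5}{2}$ ($C = \left(-5\right) \frac{1}{2} = - \frac{5}{2} \approx -2.5$)
$w = -2516$ ($w = 4 \left(-629\right) = -2516$)
$B{\left(R,s \right)} = s + 2 R$
$h = \frac{45}{2}$ ($h = \left(\left(- \frac{5}{2} + 2 \cdot 1\right) - 5\right) \left(-1\right) + 17 = \left(\left(- \frac{5}{2} + 2\right) - 5\right) \left(-1\right) + 17 = \left(- \frac{1}{2} - 5\right) \left(-1\right) + 17 = \left(- \frac{11}{2}\right) \left(-1\right) + 17 = \frac{11}{2} + 17 = \frac{45}{2} \approx 22.5$)
$h w = \frac{45}{2} \left(-2516\right) = -56610$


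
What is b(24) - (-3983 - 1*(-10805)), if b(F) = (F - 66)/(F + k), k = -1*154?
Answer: -443409/65 ≈ -6821.7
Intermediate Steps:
k = -154
b(F) = (-66 + F)/(-154 + F) (b(F) = (F - 66)/(F - 154) = (-66 + F)/(-154 + F))
b(24) - (-3983 - 1*(-10805)) = (-66 + 24)/(-154 + 24) - (-3983 - 1*(-10805)) = -42/(-130) - (-3983 + 10805) = -1/130*(-42) - 1*6822 = 21/65 - 6822 = -443409/65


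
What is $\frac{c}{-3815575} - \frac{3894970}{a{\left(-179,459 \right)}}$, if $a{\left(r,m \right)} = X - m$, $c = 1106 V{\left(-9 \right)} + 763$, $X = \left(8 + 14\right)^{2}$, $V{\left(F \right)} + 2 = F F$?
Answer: $- \frac{594462094447}{3815575} \approx -1.558 \cdot 10^{5}$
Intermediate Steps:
$V{\left(F \right)} = -2 + F^{2}$ ($V{\left(F \right)} = -2 + F F = -2 + F^{2}$)
$X = 484$ ($X = 22^{2} = 484$)
$c = 88137$ ($c = 1106 \left(-2 + \left(-9\right)^{2}\right) + 763 = 1106 \left(-2 + 81\right) + 763 = 1106 \cdot 79 + 763 = 87374 + 763 = 88137$)
$a{\left(r,m \right)} = 484 - m$
$\frac{c}{-3815575} - \frac{3894970}{a{\left(-179,459 \right)}} = \frac{88137}{-3815575} - \frac{3894970}{484 - 459} = 88137 \left(- \frac{1}{3815575}\right) - \frac{3894970}{484 - 459} = - \frac{88137}{3815575} - \frac{3894970}{25} = - \frac{88137}{3815575} - \frac{778994}{5} = - \frac{594462094447}{3815575}$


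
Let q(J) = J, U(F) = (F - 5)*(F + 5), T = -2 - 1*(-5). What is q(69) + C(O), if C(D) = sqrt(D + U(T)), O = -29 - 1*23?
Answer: 69 + 2*I*sqrt(17) ≈ 69.0 + 8.2462*I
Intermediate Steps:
T = 3 (T = -2 + 5 = 3)
U(F) = (-5 + F)*(5 + F)
O = -52 (O = -29 - 23 = -52)
C(D) = sqrt(-16 + D) (C(D) = sqrt(D + (-25 + 3**2)) = sqrt(D + (-25 + 9)) = sqrt(D - 16) = sqrt(-16 + D))
q(69) + C(O) = 69 + sqrt(-16 - 52) = 69 + sqrt(-68) = 69 + 2*I*sqrt(17)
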